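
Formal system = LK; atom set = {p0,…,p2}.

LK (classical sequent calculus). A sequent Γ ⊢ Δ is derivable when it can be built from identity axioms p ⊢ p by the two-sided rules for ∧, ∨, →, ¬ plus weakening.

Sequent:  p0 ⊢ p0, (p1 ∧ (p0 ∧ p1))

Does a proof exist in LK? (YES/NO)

Proof tree:
[∧R] p0 ⊢ p0, (p1 ∧ (p0 ∧ p1))
  [WL] p0, p0 ⊢ p0, p1
    [WR] p0 ⊢ p0, p1
      [Ax] p0 ⊢ p0
  [∧R] p0 ⊢ p0, (p0 ∧ p1)
    [Ax] p0 ⊢ p0
    [WL] p0, p0 ⊢ p0, p1
      [WR] p0 ⊢ p0, p1
        [Ax] p0 ⊢ p0

Result: YES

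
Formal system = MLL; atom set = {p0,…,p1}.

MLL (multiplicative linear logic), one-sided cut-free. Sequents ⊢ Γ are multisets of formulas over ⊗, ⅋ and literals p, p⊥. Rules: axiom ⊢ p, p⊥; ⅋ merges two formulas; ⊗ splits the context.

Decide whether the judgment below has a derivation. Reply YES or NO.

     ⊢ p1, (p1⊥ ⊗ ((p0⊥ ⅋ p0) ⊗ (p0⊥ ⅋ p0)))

Derivation trace:
[⊗]  ⊢ p1, (p1⊥ ⊗ ((p0⊥ ⅋ p0) ⊗ (p0⊥ ⅋ p0)))
  [Ax]  ⊢ p1, p1⊥
  [⊗]  ⊢ ((p0⊥ ⅋ p0) ⊗ (p0⊥ ⅋ p0))
    [⅋]  ⊢ (p0⊥ ⅋ p0)
      [Ax]  ⊢ p0, p0⊥
    [⅋]  ⊢ (p0⊥ ⅋ p0)
      [Ax]  ⊢ p0, p0⊥

Result: YES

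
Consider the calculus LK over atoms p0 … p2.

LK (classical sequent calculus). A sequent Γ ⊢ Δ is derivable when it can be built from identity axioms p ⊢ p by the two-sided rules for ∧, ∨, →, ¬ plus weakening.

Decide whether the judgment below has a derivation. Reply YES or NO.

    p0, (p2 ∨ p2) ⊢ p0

Proof tree:
[∨L] p0, (p2 ∨ p2) ⊢ p0
  [WL] p0, p2 ⊢ p0
    [Ax] p0 ⊢ p0
  [WL] p0, p2 ⊢ p0
    [Ax] p0 ⊢ p0

Result: YES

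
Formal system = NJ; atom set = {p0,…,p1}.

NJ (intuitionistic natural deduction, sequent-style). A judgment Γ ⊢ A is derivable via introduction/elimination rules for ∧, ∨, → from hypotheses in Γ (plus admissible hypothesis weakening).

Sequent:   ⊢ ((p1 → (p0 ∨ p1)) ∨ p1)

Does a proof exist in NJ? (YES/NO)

Derivation (root first):
[∨I₁]  ⊢ ((p1 → (p0 ∨ p1)) ∨ p1)
  [→I]  ⊢ (p1 → (p0 ∨ p1))
    [∨I₂] p1 ⊢ (p0 ∨ p1)
      [Ax] p1 ⊢ p1

Result: YES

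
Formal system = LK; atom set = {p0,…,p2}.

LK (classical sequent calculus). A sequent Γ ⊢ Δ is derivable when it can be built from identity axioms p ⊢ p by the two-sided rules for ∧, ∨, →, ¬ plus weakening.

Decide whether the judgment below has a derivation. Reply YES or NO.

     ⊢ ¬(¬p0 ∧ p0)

Derivation trace:
[¬R]  ⊢ ¬(¬p0 ∧ p0)
  [∧L] (¬p0 ∧ p0) ⊢ 
    [¬L] p0, ¬p0 ⊢ 
      [Ax] p0 ⊢ p0

Result: YES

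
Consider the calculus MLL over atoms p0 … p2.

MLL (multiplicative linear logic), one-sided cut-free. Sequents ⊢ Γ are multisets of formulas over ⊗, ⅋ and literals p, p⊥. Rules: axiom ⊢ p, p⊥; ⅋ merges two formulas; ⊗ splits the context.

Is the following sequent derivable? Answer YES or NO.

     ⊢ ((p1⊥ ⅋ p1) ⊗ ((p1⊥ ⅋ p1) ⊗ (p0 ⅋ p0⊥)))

Derivation (root first):
[⊗]  ⊢ ((p1⊥ ⅋ p1) ⊗ ((p1⊥ ⅋ p1) ⊗ (p0 ⅋ p0⊥)))
  [⅋]  ⊢ (p1⊥ ⅋ p1)
    [Ax]  ⊢ p1, p1⊥
  [⊗]  ⊢ ((p1⊥ ⅋ p1) ⊗ (p0 ⅋ p0⊥))
    [⅋]  ⊢ (p1⊥ ⅋ p1)
      [Ax]  ⊢ p1, p1⊥
    [⅋]  ⊢ (p0 ⅋ p0⊥)
      [Ax]  ⊢ p0, p0⊥

Result: YES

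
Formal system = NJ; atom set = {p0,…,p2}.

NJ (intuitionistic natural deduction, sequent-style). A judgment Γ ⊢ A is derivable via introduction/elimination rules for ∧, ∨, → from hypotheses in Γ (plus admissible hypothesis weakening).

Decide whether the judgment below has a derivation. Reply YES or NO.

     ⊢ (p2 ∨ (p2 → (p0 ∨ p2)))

Derivation (root first):
[∨I₂]  ⊢ (p2 ∨ (p2 → (p0 ∨ p2)))
  [→I]  ⊢ (p2 → (p0 ∨ p2))
    [∨I₂] p2 ⊢ (p0 ∨ p2)
      [Ax] p2 ⊢ p2

Result: YES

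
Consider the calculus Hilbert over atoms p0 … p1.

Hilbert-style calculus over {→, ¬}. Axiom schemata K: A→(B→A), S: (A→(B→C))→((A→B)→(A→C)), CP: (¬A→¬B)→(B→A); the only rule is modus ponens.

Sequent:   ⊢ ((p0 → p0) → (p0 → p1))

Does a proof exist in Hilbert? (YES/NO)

Search for a countermodel by truth-table:
  v=00: Γ:[] Δ:[((p0 → p0) → (p0 → p1))=T] refutes=False
  v=01: Γ:[] Δ:[((p0 → p0) → (p0 → p1))=T] refutes=False
  v=10: Γ:[] Δ:[((p0 → p0) → (p0 → p1))=F] refutes=True  ← countermodel

Result: NO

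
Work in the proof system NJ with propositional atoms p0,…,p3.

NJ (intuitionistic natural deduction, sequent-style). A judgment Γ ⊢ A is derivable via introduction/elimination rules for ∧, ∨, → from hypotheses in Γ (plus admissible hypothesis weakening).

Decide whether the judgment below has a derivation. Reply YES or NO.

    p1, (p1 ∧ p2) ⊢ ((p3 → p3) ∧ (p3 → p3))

Derivation trace:
[∧I] p1, (p1 ∧ p2) ⊢ ((p3 → p3) ∧ (p3 → p3))
  [Wk] p1 ⊢ (p3 → p3)
    [→I]  ⊢ (p3 → p3)
      [Ax] p3 ⊢ p3
  [Wk] p1, (p1 ∧ p2) ⊢ (p3 → p3)
    [Wk] p1 ⊢ (p3 → p3)
      [→I]  ⊢ (p3 → p3)
        [Ax] p3 ⊢ p3

Result: YES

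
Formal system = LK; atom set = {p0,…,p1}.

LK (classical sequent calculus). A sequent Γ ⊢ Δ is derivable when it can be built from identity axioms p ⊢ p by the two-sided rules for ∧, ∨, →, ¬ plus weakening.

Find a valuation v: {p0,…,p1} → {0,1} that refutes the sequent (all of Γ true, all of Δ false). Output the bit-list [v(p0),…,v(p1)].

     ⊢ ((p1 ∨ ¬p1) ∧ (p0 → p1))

Enumerate valuations to refute Γ ⊢ Δ:
  v=00: Γ:[] Δ:[((p1 ∨ ¬p1) ∧ (p0 → p1))=T] refutes=False
  v=01: Γ:[] Δ:[((p1 ∨ ¬p1) ∧ (p0 → p1))=T] refutes=False
  v=10: Γ:[] Δ:[((p1 ∨ ¬p1) ∧ (p0 → p1))=F] refutes=True  ← countermodel

Result: [1, 0]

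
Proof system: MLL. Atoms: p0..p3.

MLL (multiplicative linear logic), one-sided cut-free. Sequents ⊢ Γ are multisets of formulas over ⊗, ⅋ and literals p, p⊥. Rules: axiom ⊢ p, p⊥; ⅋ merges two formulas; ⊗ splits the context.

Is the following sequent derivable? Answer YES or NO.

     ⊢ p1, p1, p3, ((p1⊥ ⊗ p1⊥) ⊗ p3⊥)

Derivation (root first):
[⊗]  ⊢ p1, p1, p3, ((p1⊥ ⊗ p1⊥) ⊗ p3⊥)
  [⊗]  ⊢ p1, p1, (p1⊥ ⊗ p1⊥)
    [Ax]  ⊢ p1, p1⊥
    [Ax]  ⊢ p1, p1⊥
  [Ax]  ⊢ p3, p3⊥

Result: YES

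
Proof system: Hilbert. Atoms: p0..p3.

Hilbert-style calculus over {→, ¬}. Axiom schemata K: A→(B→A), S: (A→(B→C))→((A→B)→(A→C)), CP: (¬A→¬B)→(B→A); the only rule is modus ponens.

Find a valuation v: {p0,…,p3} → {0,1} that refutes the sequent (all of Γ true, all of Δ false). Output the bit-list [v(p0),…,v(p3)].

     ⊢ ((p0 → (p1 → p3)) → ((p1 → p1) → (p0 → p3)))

Enumerate valuations to refute Γ ⊢ Δ:
  v=0000: Γ:[] Δ:[((p0 → (p1 → p3)) → ((p1 → p1) → (p0 → p3)))=T] refutes=False
  v=0001: Γ:[] Δ:[((p0 → (p1 → p3)) → ((p1 → p1) → (p0 → p3)))=T] refutes=False
  v=0010: Γ:[] Δ:[((p0 → (p1 → p3)) → ((p1 → p1) → (p0 → p3)))=T] refutes=False
  v=0011: Γ:[] Δ:[((p0 → (p1 → p3)) → ((p1 → p1) → (p0 → p3)))=T] refutes=False
  v=0100: Γ:[] Δ:[((p0 → (p1 → p3)) → ((p1 → p1) → (p0 → p3)))=T] refutes=False
  v=0101: Γ:[] Δ:[((p0 → (p1 → p3)) → ((p1 → p1) → (p0 → p3)))=T] refutes=False
  v=0110: Γ:[] Δ:[((p0 → (p1 → p3)) → ((p1 → p1) → (p0 → p3)))=T] refutes=False
  v=0111: Γ:[] Δ:[((p0 → (p1 → p3)) → ((p1 → p1) → (p0 → p3)))=T] refutes=False
  v=1000: Γ:[] Δ:[((p0 → (p1 → p3)) → ((p1 → p1) → (p0 → p3)))=F] refutes=True  ← countermodel

Result: [1, 0, 0, 0]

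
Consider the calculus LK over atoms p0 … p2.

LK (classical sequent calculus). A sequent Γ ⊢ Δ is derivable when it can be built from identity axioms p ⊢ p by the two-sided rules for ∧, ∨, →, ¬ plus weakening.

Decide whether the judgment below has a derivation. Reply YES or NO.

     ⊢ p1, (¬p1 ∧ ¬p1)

Derivation (root first):
[∧R]  ⊢ p1, (¬p1 ∧ ¬p1)
  [¬R]  ⊢ p1, ¬p1
    [Ax] p1 ⊢ p1
  [¬R]  ⊢ p1, ¬p1
    [Ax] p1 ⊢ p1

Result: YES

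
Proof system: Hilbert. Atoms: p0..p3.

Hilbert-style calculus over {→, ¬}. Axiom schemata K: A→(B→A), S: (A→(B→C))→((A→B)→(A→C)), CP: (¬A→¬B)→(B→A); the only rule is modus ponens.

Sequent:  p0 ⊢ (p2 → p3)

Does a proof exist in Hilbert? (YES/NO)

Search for a countermodel by truth-table:
  v=0000: Γ:[p0=F] Δ:[(p2 → p3)=T] refutes=False
  v=0001: Γ:[p0=F] Δ:[(p2 → p3)=T] refutes=False
  v=0010: Γ:[p0=F] Δ:[(p2 → p3)=F] refutes=False
  v=0011: Γ:[p0=F] Δ:[(p2 → p3)=T] refutes=False
  v=0100: Γ:[p0=F] Δ:[(p2 → p3)=T] refutes=False
  v=0101: Γ:[p0=F] Δ:[(p2 → p3)=T] refutes=False
  v=0110: Γ:[p0=F] Δ:[(p2 → p3)=F] refutes=False
  v=0111: Γ:[p0=F] Δ:[(p2 → p3)=T] refutes=False
  v=1000: Γ:[p0=T] Δ:[(p2 → p3)=T] refutes=False
  v=1001: Γ:[p0=T] Δ:[(p2 → p3)=T] refutes=False
  v=1010: Γ:[p0=T] Δ:[(p2 → p3)=F] refutes=True  ← countermodel

Result: NO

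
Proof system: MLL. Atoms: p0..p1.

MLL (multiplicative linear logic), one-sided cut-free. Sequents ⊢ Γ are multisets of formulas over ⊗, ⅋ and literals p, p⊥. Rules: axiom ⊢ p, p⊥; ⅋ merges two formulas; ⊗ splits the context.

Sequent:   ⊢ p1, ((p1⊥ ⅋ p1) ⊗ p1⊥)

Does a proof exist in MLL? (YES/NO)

Derivation trace:
[⊗]  ⊢ p1, ((p1⊥ ⅋ p1) ⊗ p1⊥)
  [⅋]  ⊢ (p1⊥ ⅋ p1)
    [Ax]  ⊢ p1, p1⊥
  [Ax]  ⊢ p1, p1⊥

Result: YES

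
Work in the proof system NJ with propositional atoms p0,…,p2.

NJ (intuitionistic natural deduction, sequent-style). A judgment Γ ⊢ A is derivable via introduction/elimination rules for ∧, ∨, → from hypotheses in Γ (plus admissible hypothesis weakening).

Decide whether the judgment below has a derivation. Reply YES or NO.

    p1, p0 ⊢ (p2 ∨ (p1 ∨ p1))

Proof tree:
[Wk] p1, p0 ⊢ (p2 ∨ (p1 ∨ p1))
  [∨I₂] p1 ⊢ (p2 ∨ (p1 ∨ p1))
    [∨I₁] p1 ⊢ (p1 ∨ p1)
      [Ax] p1 ⊢ p1

Result: YES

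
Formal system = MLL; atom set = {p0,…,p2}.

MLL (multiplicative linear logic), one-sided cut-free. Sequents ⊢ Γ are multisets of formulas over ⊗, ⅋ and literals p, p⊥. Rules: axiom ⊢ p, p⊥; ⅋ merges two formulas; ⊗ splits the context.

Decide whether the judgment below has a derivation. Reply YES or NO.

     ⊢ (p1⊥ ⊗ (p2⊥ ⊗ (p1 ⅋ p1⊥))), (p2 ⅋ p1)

Proof tree:
[⅋]  ⊢ (p1⊥ ⊗ (p2⊥ ⊗ (p1 ⅋ p1⊥))), (p2 ⅋ p1)
  [⊗]  ⊢ p1, p2, (p1⊥ ⊗ (p2⊥ ⊗ (p1 ⅋ p1⊥)))
    [Ax]  ⊢ p1, p1⊥
    [⊗]  ⊢ p2, (p2⊥ ⊗ (p1 ⅋ p1⊥))
      [Ax]  ⊢ p2, p2⊥
      [⅋]  ⊢ (p1 ⅋ p1⊥)
        [Ax]  ⊢ p1, p1⊥

Result: YES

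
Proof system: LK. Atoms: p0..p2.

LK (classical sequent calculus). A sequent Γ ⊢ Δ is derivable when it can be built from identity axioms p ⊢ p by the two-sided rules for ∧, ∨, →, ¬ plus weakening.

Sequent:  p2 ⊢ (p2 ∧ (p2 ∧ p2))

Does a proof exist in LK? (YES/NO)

Proof tree:
[∧R] p2 ⊢ (p2 ∧ (p2 ∧ p2))
  [Ax] p2 ⊢ p2
  [∧R] p2 ⊢ (p2 ∧ p2)
    [Ax] p2 ⊢ p2
    [Ax] p2 ⊢ p2

Result: YES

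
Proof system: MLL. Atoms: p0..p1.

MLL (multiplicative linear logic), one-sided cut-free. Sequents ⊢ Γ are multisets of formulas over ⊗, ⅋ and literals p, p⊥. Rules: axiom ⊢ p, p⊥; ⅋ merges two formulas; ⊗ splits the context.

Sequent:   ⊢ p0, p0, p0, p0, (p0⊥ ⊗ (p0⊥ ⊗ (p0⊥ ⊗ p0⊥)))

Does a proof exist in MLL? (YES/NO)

Proof tree:
[⊗]  ⊢ p0, p0, p0, p0, (p0⊥ ⊗ (p0⊥ ⊗ (p0⊥ ⊗ p0⊥)))
  [Ax]  ⊢ p0, p0⊥
  [⊗]  ⊢ p0, p0, p0, (p0⊥ ⊗ (p0⊥ ⊗ p0⊥))
    [Ax]  ⊢ p0, p0⊥
    [⊗]  ⊢ p0, p0, (p0⊥ ⊗ p0⊥)
      [Ax]  ⊢ p0, p0⊥
      [Ax]  ⊢ p0, p0⊥

Result: YES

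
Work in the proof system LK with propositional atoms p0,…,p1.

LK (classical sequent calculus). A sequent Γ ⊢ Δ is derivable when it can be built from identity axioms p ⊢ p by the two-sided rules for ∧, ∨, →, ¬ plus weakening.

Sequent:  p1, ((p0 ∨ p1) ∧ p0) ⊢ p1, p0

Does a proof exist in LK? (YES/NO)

Derivation (root first):
[∧L] p1, ((p0 ∨ p1) ∧ p0) ⊢ p1, p0
  [WL] p0, (p0 ∨ p1), p1 ⊢ p1, p0
    [∨L] p0, (p0 ∨ p1) ⊢ p1, p0
      [WL] p0, p0 ⊢ p0
        [Ax] p0 ⊢ p0
      [Ax] p1 ⊢ p1

Result: YES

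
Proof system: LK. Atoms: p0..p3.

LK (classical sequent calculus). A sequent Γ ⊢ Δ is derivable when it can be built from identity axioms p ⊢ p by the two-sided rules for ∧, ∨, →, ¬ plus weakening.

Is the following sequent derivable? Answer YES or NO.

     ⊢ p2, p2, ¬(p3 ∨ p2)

Search for a countermodel by truth-table:
  v=0000: Γ:[] Δ:[p2=F, p2=F, ¬(p3 ∨ p2)=T] refutes=False
  v=0001: Γ:[] Δ:[p2=F, p2=F, ¬(p3 ∨ p2)=F] refutes=True  ← countermodel

Result: NO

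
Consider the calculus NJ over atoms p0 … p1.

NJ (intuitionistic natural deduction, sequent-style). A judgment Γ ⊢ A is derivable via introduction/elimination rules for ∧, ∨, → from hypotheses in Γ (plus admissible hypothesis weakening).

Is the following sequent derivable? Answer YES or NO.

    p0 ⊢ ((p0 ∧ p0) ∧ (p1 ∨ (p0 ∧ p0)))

Derivation trace:
[∧I] p0 ⊢ ((p0 ∧ p0) ∧ (p1 ∨ (p0 ∧ p0)))
  [∧I] p0 ⊢ (p0 ∧ p0)
    [Ax] p0 ⊢ p0
    [Ax] p0 ⊢ p0
  [∨I₂] p0 ⊢ (p1 ∨ (p0 ∧ p0))
    [∧I] p0 ⊢ (p0 ∧ p0)
      [Ax] p0 ⊢ p0
      [Ax] p0 ⊢ p0

Result: YES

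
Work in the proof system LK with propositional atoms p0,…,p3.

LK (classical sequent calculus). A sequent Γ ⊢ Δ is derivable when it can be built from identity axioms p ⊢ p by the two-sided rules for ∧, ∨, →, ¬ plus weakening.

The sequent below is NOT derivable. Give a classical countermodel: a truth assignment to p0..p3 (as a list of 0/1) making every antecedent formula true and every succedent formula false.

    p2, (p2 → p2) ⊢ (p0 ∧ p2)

Search for a countermodel by truth-table:
  v=0000: Γ:[p2=F, (p2 → p2)=T] Δ:[(p0 ∧ p2)=F] refutes=False
  v=0001: Γ:[p2=F, (p2 → p2)=T] Δ:[(p0 ∧ p2)=F] refutes=False
  v=0010: Γ:[p2=T, (p2 → p2)=T] Δ:[(p0 ∧ p2)=F] refutes=True  ← countermodel

Result: [0, 0, 1, 0]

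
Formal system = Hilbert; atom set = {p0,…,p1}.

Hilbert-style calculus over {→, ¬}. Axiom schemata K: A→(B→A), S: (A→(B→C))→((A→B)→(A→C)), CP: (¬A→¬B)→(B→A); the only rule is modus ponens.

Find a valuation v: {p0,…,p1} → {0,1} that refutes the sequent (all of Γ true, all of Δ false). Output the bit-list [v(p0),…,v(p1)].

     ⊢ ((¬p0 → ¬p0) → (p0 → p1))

Truth-table refutation:
  v=00: Γ:[] Δ:[((¬p0 → ¬p0) → (p0 → p1))=T] refutes=False
  v=01: Γ:[] Δ:[((¬p0 → ¬p0) → (p0 → p1))=T] refutes=False
  v=10: Γ:[] Δ:[((¬p0 → ¬p0) → (p0 → p1))=F] refutes=True  ← countermodel

Result: [1, 0]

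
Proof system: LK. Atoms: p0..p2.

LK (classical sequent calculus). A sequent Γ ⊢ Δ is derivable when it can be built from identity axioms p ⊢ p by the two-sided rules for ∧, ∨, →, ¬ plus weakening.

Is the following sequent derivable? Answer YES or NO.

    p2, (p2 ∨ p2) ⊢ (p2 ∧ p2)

Derivation (root first):
[∧R] p2, (p2 ∨ p2) ⊢ (p2 ∧ p2)
  [Ax] p2 ⊢ p2
  [∨L] (p2 ∨ p2) ⊢ p2
    [Ax] p2 ⊢ p2
    [Ax] p2 ⊢ p2

Result: YES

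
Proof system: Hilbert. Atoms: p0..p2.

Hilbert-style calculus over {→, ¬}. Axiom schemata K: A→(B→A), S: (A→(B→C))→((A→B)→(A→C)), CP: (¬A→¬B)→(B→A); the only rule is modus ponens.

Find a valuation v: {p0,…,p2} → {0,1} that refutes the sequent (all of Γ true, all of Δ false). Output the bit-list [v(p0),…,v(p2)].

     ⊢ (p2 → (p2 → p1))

Search for a countermodel by truth-table:
  v=000: Γ:[] Δ:[(p2 → (p2 → p1))=T] refutes=False
  v=001: Γ:[] Δ:[(p2 → (p2 → p1))=F] refutes=True  ← countermodel

Result: [0, 0, 1]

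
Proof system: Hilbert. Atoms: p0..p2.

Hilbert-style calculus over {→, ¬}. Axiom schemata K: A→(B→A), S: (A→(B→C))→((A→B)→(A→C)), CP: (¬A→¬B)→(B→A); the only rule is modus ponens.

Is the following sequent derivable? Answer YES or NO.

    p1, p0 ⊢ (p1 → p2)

Search for a countermodel by truth-table:
  v=000: Γ:[p1=F, p0=F] Δ:[(p1 → p2)=T] refutes=False
  v=001: Γ:[p1=F, p0=F] Δ:[(p1 → p2)=T] refutes=False
  v=010: Γ:[p1=T, p0=F] Δ:[(p1 → p2)=F] refutes=False
  v=011: Γ:[p1=T, p0=F] Δ:[(p1 → p2)=T] refutes=False
  v=100: Γ:[p1=F, p0=T] Δ:[(p1 → p2)=T] refutes=False
  v=101: Γ:[p1=F, p0=T] Δ:[(p1 → p2)=T] refutes=False
  v=110: Γ:[p1=T, p0=T] Δ:[(p1 → p2)=F] refutes=True  ← countermodel

Result: NO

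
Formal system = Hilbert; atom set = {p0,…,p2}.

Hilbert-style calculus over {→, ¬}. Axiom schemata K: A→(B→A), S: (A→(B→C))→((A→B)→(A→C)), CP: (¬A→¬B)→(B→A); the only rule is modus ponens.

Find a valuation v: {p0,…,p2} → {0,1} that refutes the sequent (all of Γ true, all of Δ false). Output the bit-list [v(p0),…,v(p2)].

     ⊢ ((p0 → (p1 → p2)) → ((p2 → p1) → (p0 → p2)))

Search for a countermodel by truth-table:
  v=000: Γ:[] Δ:[((p0 → (p1 → p2)) → ((p2 → p1) → (p0 → p2)))=T] refutes=False
  v=001: Γ:[] Δ:[((p0 → (p1 → p2)) → ((p2 → p1) → (p0 → p2)))=T] refutes=False
  v=010: Γ:[] Δ:[((p0 → (p1 → p2)) → ((p2 → p1) → (p0 → p2)))=T] refutes=False
  v=011: Γ:[] Δ:[((p0 → (p1 → p2)) → ((p2 → p1) → (p0 → p2)))=T] refutes=False
  v=100: Γ:[] Δ:[((p0 → (p1 → p2)) → ((p2 → p1) → (p0 → p2)))=F] refutes=True  ← countermodel

Result: [1, 0, 0]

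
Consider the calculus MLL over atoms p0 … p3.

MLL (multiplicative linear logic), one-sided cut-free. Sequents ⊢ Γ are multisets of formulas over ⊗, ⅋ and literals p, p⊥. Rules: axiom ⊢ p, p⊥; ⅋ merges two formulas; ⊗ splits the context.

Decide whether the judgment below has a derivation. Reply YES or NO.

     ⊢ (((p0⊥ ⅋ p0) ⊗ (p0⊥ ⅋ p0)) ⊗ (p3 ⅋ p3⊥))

Derivation trace:
[⊗]  ⊢ (((p0⊥ ⅋ p0) ⊗ (p0⊥ ⅋ p0)) ⊗ (p3 ⅋ p3⊥))
  [⊗]  ⊢ ((p0⊥ ⅋ p0) ⊗ (p0⊥ ⅋ p0))
    [⅋]  ⊢ (p0⊥ ⅋ p0)
      [Ax]  ⊢ p0, p0⊥
    [⅋]  ⊢ (p0⊥ ⅋ p0)
      [Ax]  ⊢ p0, p0⊥
  [⅋]  ⊢ (p3 ⅋ p3⊥)
    [Ax]  ⊢ p3, p3⊥

Result: YES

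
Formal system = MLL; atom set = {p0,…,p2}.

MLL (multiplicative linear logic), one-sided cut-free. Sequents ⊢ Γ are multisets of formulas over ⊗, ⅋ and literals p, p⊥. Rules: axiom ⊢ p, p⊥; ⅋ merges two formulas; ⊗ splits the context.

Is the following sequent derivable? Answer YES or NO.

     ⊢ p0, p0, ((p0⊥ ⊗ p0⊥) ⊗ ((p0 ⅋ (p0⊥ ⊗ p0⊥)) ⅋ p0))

Derivation (root first):
[⊗]  ⊢ p0, p0, ((p0⊥ ⊗ p0⊥) ⊗ ((p0 ⅋ (p0⊥ ⊗ p0⊥)) ⅋ p0))
  [⊗]  ⊢ p0, p0, (p0⊥ ⊗ p0⊥)
    [Ax]  ⊢ p0, p0⊥
    [Ax]  ⊢ p0, p0⊥
  [⅋]  ⊢ ((p0 ⅋ (p0⊥ ⊗ p0⊥)) ⅋ p0)
    [⅋]  ⊢ p0, (p0 ⅋ (p0⊥ ⊗ p0⊥))
      [⊗]  ⊢ p0, p0, (p0⊥ ⊗ p0⊥)
        [Ax]  ⊢ p0, p0⊥
        [Ax]  ⊢ p0, p0⊥

Result: YES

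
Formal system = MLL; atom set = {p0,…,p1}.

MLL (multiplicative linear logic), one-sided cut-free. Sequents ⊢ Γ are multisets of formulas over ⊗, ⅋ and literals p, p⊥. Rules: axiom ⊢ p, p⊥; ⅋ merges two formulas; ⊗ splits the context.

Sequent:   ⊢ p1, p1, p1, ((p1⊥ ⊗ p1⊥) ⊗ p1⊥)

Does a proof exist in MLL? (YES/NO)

Proof tree:
[⊗]  ⊢ p1, p1, p1, ((p1⊥ ⊗ p1⊥) ⊗ p1⊥)
  [⊗]  ⊢ p1, p1, (p1⊥ ⊗ p1⊥)
    [Ax]  ⊢ p1, p1⊥
    [Ax]  ⊢ p1, p1⊥
  [Ax]  ⊢ p1, p1⊥

Result: YES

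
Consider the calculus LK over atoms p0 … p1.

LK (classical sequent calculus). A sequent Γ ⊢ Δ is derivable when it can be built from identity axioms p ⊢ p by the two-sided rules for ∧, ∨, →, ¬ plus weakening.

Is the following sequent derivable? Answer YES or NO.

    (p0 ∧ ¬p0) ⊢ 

Derivation (root first):
[∧L] (p0 ∧ ¬p0) ⊢ 
  [¬L] p0, ¬p0 ⊢ 
    [Ax] p0 ⊢ p0

Result: YES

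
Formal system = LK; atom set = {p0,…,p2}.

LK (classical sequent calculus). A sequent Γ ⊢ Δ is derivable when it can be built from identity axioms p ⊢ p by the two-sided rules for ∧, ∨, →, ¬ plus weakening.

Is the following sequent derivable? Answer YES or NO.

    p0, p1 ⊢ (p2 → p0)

Proof tree:
[→R] p0, p1 ⊢ (p2 → p0)
  [WL] p0, p1, p2 ⊢ p0
    [WL] p0, p1 ⊢ p0
      [Ax] p0 ⊢ p0

Result: YES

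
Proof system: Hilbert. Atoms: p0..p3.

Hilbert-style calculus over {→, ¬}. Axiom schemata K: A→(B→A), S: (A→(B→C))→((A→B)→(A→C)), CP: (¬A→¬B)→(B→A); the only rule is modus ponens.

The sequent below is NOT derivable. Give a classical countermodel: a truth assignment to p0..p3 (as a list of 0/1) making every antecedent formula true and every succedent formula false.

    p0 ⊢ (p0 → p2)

Enumerate valuations to refute Γ ⊢ Δ:
  v=0000: Γ:[p0=F] Δ:[(p0 → p2)=T] refutes=False
  v=0001: Γ:[p0=F] Δ:[(p0 → p2)=T] refutes=False
  v=0010: Γ:[p0=F] Δ:[(p0 → p2)=T] refutes=False
  v=0011: Γ:[p0=F] Δ:[(p0 → p2)=T] refutes=False
  v=0100: Γ:[p0=F] Δ:[(p0 → p2)=T] refutes=False
  v=0101: Γ:[p0=F] Δ:[(p0 → p2)=T] refutes=False
  v=0110: Γ:[p0=F] Δ:[(p0 → p2)=T] refutes=False
  v=0111: Γ:[p0=F] Δ:[(p0 → p2)=T] refutes=False
  v=1000: Γ:[p0=T] Δ:[(p0 → p2)=F] refutes=True  ← countermodel

Result: [1, 0, 0, 0]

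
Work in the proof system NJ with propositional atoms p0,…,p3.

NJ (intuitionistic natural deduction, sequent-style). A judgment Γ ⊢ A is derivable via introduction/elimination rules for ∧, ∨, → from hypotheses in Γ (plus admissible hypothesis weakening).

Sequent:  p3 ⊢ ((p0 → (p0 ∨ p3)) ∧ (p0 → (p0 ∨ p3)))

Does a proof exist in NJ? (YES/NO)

Proof tree:
[Wk] p3 ⊢ ((p0 → (p0 ∨ p3)) ∧ (p0 → (p0 ∨ p3)))
  [∧I]  ⊢ ((p0 → (p0 ∨ p3)) ∧ (p0 → (p0 ∨ p3)))
    [→I]  ⊢ (p0 → (p0 ∨ p3))
      [∨I₁] p0 ⊢ (p0 ∨ p3)
        [Ax] p0 ⊢ p0
    [→I]  ⊢ (p0 → (p0 ∨ p3))
      [∨I₁] p0 ⊢ (p0 ∨ p3)
        [Ax] p0 ⊢ p0

Result: YES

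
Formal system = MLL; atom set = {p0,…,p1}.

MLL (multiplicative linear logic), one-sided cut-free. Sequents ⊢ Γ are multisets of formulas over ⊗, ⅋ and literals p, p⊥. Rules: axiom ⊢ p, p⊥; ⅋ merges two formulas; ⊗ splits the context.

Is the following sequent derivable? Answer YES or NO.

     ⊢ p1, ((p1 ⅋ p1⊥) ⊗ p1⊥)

Proof tree:
[⊗]  ⊢ p1, ((p1 ⅋ p1⊥) ⊗ p1⊥)
  [⅋]  ⊢ (p1 ⅋ p1⊥)
    [Ax]  ⊢ p1, p1⊥
  [Ax]  ⊢ p1, p1⊥

Result: YES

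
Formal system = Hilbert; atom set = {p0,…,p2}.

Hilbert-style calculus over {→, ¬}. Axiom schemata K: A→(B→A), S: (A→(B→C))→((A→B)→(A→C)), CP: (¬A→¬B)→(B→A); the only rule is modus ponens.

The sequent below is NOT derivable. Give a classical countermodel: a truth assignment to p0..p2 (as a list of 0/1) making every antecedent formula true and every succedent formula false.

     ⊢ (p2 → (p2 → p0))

Search for a countermodel by truth-table:
  v=000: Γ:[] Δ:[(p2 → (p2 → p0))=T] refutes=False
  v=001: Γ:[] Δ:[(p2 → (p2 → p0))=F] refutes=True  ← countermodel

Result: [0, 0, 1]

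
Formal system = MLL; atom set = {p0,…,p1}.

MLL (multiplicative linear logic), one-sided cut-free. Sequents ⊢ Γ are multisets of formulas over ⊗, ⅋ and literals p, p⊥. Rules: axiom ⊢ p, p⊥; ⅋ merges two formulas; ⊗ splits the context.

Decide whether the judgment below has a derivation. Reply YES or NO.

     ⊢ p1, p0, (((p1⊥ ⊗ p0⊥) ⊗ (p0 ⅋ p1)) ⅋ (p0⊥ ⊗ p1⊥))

Derivation trace:
[⅋]  ⊢ p1, p0, (((p1⊥ ⊗ p0⊥) ⊗ (p0 ⅋ p1)) ⅋ (p0⊥ ⊗ p1⊥))
  [⊗]  ⊢ p1, p0, (p0⊥ ⊗ p1⊥), ((p1⊥ ⊗ p0⊥) ⊗ (p0 ⅋ p1))
    [⊗]  ⊢ p1, p0, (p1⊥ ⊗ p0⊥)
      [Ax]  ⊢ p1, p1⊥
      [Ax]  ⊢ p0, p0⊥
    [⅋]  ⊢ (p0⊥ ⊗ p1⊥), (p0 ⅋ p1)
      [⊗]  ⊢ p0, p1, (p0⊥ ⊗ p1⊥)
        [Ax]  ⊢ p0, p0⊥
        [Ax]  ⊢ p1, p1⊥

Result: YES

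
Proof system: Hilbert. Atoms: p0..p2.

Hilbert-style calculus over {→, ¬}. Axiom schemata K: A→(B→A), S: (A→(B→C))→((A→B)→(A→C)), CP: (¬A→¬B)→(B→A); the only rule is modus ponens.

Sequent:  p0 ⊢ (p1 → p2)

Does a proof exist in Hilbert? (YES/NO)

Search for a countermodel by truth-table:
  v=000: Γ:[p0=F] Δ:[(p1 → p2)=T] refutes=False
  v=001: Γ:[p0=F] Δ:[(p1 → p2)=T] refutes=False
  v=010: Γ:[p0=F] Δ:[(p1 → p2)=F] refutes=False
  v=011: Γ:[p0=F] Δ:[(p1 → p2)=T] refutes=False
  v=100: Γ:[p0=T] Δ:[(p1 → p2)=T] refutes=False
  v=101: Γ:[p0=T] Δ:[(p1 → p2)=T] refutes=False
  v=110: Γ:[p0=T] Δ:[(p1 → p2)=F] refutes=True  ← countermodel

Result: NO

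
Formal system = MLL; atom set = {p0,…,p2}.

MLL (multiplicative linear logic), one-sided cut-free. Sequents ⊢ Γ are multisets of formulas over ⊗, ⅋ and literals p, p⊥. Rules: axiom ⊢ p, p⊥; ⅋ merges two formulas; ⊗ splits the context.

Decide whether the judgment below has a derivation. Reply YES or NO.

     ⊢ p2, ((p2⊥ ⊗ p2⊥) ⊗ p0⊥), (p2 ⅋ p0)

Proof tree:
[⅋]  ⊢ p2, ((p2⊥ ⊗ p2⊥) ⊗ p0⊥), (p2 ⅋ p0)
  [⊗]  ⊢ p2, p2, p0, ((p2⊥ ⊗ p2⊥) ⊗ p0⊥)
    [⊗]  ⊢ p2, p2, (p2⊥ ⊗ p2⊥)
      [Ax]  ⊢ p2, p2⊥
      [Ax]  ⊢ p2, p2⊥
    [Ax]  ⊢ p0, p0⊥

Result: YES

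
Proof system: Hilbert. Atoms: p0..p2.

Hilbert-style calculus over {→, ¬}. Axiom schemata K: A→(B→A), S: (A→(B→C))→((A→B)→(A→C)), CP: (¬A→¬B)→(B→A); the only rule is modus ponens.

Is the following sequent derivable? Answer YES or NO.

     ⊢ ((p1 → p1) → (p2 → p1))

Truth-table refutation:
  v=000: Γ:[] Δ:[((p1 → p1) → (p2 → p1))=T] refutes=False
  v=001: Γ:[] Δ:[((p1 → p1) → (p2 → p1))=F] refutes=True  ← countermodel

Result: NO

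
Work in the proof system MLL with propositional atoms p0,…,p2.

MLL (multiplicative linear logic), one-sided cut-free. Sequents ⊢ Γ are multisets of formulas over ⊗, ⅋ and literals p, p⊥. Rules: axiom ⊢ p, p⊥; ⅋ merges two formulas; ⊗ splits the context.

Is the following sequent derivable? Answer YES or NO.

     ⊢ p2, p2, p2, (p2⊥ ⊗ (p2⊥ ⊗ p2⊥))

Proof tree:
[⊗]  ⊢ p2, p2, p2, (p2⊥ ⊗ (p2⊥ ⊗ p2⊥))
  [Ax]  ⊢ p2, p2⊥
  [⊗]  ⊢ p2, p2, (p2⊥ ⊗ p2⊥)
    [Ax]  ⊢ p2, p2⊥
    [Ax]  ⊢ p2, p2⊥

Result: YES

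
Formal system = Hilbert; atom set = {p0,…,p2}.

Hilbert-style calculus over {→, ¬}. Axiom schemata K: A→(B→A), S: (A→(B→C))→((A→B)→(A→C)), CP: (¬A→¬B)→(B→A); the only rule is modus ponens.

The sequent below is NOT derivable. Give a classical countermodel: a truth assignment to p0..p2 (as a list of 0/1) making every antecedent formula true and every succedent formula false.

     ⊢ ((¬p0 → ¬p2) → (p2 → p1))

Search for a countermodel by truth-table:
  v=000: Γ:[] Δ:[((¬p0 → ¬p2) → (p2 → p1))=T] refutes=False
  v=001: Γ:[] Δ:[((¬p0 → ¬p2) → (p2 → p1))=T] refutes=False
  v=010: Γ:[] Δ:[((¬p0 → ¬p2) → (p2 → p1))=T] refutes=False
  v=011: Γ:[] Δ:[((¬p0 → ¬p2) → (p2 → p1))=T] refutes=False
  v=100: Γ:[] Δ:[((¬p0 → ¬p2) → (p2 → p1))=T] refutes=False
  v=101: Γ:[] Δ:[((¬p0 → ¬p2) → (p2 → p1))=F] refutes=True  ← countermodel

Result: [1, 0, 1]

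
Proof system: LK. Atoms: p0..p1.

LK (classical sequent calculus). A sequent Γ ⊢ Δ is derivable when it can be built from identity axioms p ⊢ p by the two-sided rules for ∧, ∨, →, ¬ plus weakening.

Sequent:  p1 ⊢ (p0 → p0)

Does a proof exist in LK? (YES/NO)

Derivation trace:
[WL] p1 ⊢ (p0 → p0)
  [→R]  ⊢ (p0 → p0)
    [Ax] p0 ⊢ p0

Result: YES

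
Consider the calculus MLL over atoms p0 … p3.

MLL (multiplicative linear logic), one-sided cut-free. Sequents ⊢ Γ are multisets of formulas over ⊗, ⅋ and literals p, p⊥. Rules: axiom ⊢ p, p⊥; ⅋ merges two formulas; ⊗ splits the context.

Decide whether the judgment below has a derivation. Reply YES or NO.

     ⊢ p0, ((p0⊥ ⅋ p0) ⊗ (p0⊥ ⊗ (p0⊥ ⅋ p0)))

Proof tree:
[⊗]  ⊢ p0, ((p0⊥ ⅋ p0) ⊗ (p0⊥ ⊗ (p0⊥ ⅋ p0)))
  [⅋]  ⊢ (p0⊥ ⅋ p0)
    [Ax]  ⊢ p0, p0⊥
  [⊗]  ⊢ p0, (p0⊥ ⊗ (p0⊥ ⅋ p0))
    [Ax]  ⊢ p0, p0⊥
    [⅋]  ⊢ (p0⊥ ⅋ p0)
      [Ax]  ⊢ p0, p0⊥

Result: YES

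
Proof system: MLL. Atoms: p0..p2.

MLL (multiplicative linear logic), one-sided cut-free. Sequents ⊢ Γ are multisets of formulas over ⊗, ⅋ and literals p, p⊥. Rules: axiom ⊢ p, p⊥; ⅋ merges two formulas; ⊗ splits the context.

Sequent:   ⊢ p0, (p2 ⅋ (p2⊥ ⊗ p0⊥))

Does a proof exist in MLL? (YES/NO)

Derivation (root first):
[⅋]  ⊢ p0, (p2 ⅋ (p2⊥ ⊗ p0⊥))
  [⊗]  ⊢ p2, p0, (p2⊥ ⊗ p0⊥)
    [Ax]  ⊢ p2, p2⊥
    [Ax]  ⊢ p0, p0⊥

Result: YES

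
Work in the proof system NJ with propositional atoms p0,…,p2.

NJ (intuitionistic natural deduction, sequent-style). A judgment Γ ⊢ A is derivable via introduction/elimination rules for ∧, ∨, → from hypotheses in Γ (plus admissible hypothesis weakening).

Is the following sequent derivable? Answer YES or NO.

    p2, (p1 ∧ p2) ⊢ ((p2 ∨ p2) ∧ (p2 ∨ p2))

Derivation trace:
[Wk] p2, (p1 ∧ p2) ⊢ ((p2 ∨ p2) ∧ (p2 ∨ p2))
  [∧I] p2 ⊢ ((p2 ∨ p2) ∧ (p2 ∨ p2))
    [∨I₁] p2 ⊢ (p2 ∨ p2)
      [Ax] p2 ⊢ p2
    [∨I₁] p2 ⊢ (p2 ∨ p2)
      [Ax] p2 ⊢ p2

Result: YES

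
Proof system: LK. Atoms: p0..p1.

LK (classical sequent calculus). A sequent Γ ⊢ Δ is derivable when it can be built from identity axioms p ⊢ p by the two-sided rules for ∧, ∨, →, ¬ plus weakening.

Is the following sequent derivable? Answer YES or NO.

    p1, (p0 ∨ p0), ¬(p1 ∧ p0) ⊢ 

Proof tree:
[¬L] p1, (p0 ∨ p0), ¬(p1 ∧ p0) ⊢ 
  [∧R] p1, (p0 ∨ p0) ⊢ (p1 ∧ p0)
    [WL] p1, p1 ⊢ p1
      [Ax] p1 ⊢ p1
    [∨L] (p0 ∨ p0) ⊢ p0
      [Ax] p0 ⊢ p0
      [Ax] p0 ⊢ p0

Result: YES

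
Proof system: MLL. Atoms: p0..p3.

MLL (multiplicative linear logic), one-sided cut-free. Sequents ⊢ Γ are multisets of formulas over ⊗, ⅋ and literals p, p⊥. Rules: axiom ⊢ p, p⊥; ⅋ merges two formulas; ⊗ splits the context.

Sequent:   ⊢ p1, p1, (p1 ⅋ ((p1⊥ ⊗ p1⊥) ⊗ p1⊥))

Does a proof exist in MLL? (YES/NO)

Derivation (root first):
[⅋]  ⊢ p1, p1, (p1 ⅋ ((p1⊥ ⊗ p1⊥) ⊗ p1⊥))
  [⊗]  ⊢ p1, p1, p1, ((p1⊥ ⊗ p1⊥) ⊗ p1⊥)
    [⊗]  ⊢ p1, p1, (p1⊥ ⊗ p1⊥)
      [Ax]  ⊢ p1, p1⊥
      [Ax]  ⊢ p1, p1⊥
    [Ax]  ⊢ p1, p1⊥

Result: YES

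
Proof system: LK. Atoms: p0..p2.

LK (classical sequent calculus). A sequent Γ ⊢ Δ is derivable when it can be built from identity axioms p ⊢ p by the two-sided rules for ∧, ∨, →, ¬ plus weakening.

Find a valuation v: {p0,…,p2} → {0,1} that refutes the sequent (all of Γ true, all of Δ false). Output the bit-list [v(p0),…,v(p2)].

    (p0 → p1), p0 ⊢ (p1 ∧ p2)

Truth-table refutation:
  v=000: Γ:[(p0 → p1)=T, p0=F] Δ:[(p1 ∧ p2)=F] refutes=False
  v=001: Γ:[(p0 → p1)=T, p0=F] Δ:[(p1 ∧ p2)=F] refutes=False
  v=010: Γ:[(p0 → p1)=T, p0=F] Δ:[(p1 ∧ p2)=F] refutes=False
  v=011: Γ:[(p0 → p1)=T, p0=F] Δ:[(p1 ∧ p2)=T] refutes=False
  v=100: Γ:[(p0 → p1)=F, p0=T] Δ:[(p1 ∧ p2)=F] refutes=False
  v=101: Γ:[(p0 → p1)=F, p0=T] Δ:[(p1 ∧ p2)=F] refutes=False
  v=110: Γ:[(p0 → p1)=T, p0=T] Δ:[(p1 ∧ p2)=F] refutes=True  ← countermodel

Result: [1, 1, 0]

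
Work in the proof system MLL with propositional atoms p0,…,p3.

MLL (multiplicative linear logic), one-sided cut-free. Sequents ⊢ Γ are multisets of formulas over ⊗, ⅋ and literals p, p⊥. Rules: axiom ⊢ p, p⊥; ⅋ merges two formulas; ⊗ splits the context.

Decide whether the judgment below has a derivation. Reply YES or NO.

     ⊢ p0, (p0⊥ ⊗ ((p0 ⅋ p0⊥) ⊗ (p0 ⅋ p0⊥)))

Derivation trace:
[⊗]  ⊢ p0, (p0⊥ ⊗ ((p0 ⅋ p0⊥) ⊗ (p0 ⅋ p0⊥)))
  [Ax]  ⊢ p0, p0⊥
  [⊗]  ⊢ ((p0 ⅋ p0⊥) ⊗ (p0 ⅋ p0⊥))
    [⅋]  ⊢ (p0 ⅋ p0⊥)
      [Ax]  ⊢ p0, p0⊥
    [⅋]  ⊢ (p0 ⅋ p0⊥)
      [Ax]  ⊢ p0, p0⊥

Result: YES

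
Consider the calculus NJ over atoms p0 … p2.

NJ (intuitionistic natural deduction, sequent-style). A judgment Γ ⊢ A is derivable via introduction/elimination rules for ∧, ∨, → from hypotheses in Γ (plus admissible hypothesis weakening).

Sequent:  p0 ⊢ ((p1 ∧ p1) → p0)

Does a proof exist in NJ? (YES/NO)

Proof tree:
[→I] p0 ⊢ ((p1 ∧ p1) → p0)
  [Wk] p0, (p1 ∧ p1) ⊢ p0
    [Ax] p0 ⊢ p0

Result: YES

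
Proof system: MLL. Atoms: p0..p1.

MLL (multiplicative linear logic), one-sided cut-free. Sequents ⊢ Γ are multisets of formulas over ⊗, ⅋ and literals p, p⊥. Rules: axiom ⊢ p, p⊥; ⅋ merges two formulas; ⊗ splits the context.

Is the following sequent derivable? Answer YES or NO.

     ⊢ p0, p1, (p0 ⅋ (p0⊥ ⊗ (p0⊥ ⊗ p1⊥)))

Proof tree:
[⅋]  ⊢ p0, p1, (p0 ⅋ (p0⊥ ⊗ (p0⊥ ⊗ p1⊥)))
  [⊗]  ⊢ p0, p0, p1, (p0⊥ ⊗ (p0⊥ ⊗ p1⊥))
    [Ax]  ⊢ p0, p0⊥
    [⊗]  ⊢ p0, p1, (p0⊥ ⊗ p1⊥)
      [Ax]  ⊢ p0, p0⊥
      [Ax]  ⊢ p1, p1⊥

Result: YES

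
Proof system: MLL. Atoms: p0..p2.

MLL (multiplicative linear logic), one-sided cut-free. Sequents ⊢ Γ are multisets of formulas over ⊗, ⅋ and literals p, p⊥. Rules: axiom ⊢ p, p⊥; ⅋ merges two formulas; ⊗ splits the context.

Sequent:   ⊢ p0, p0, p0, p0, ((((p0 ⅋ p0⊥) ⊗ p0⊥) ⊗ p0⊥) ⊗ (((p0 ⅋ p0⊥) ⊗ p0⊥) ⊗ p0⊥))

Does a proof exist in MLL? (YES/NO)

Derivation trace:
[⊗]  ⊢ p0, p0, p0, p0, ((((p0 ⅋ p0⊥) ⊗ p0⊥) ⊗ p0⊥) ⊗ (((p0 ⅋ p0⊥) ⊗ p0⊥) ⊗ p0⊥))
  [⊗]  ⊢ p0, p0, (((p0 ⅋ p0⊥) ⊗ p0⊥) ⊗ p0⊥)
    [⊗]  ⊢ p0, ((p0 ⅋ p0⊥) ⊗ p0⊥)
      [⅋]  ⊢ (p0 ⅋ p0⊥)
        [Ax]  ⊢ p0, p0⊥
      [Ax]  ⊢ p0, p0⊥
    [Ax]  ⊢ p0, p0⊥
  [⊗]  ⊢ p0, p0, (((p0 ⅋ p0⊥) ⊗ p0⊥) ⊗ p0⊥)
    [⊗]  ⊢ p0, ((p0 ⅋ p0⊥) ⊗ p0⊥)
      [⅋]  ⊢ (p0 ⅋ p0⊥)
        [Ax]  ⊢ p0, p0⊥
      [Ax]  ⊢ p0, p0⊥
    [Ax]  ⊢ p0, p0⊥

Result: YES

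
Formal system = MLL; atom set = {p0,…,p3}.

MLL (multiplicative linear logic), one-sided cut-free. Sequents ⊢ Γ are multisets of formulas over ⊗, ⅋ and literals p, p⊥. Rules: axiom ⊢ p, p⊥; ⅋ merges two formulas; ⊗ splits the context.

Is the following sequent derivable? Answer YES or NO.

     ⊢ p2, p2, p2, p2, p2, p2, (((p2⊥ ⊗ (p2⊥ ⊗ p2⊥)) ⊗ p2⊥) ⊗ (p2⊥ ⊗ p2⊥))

Derivation (root first):
[⊗]  ⊢ p2, p2, p2, p2, p2, p2, (((p2⊥ ⊗ (p2⊥ ⊗ p2⊥)) ⊗ p2⊥) ⊗ (p2⊥ ⊗ p2⊥))
  [⊗]  ⊢ p2, p2, p2, p2, ((p2⊥ ⊗ (p2⊥ ⊗ p2⊥)) ⊗ p2⊥)
    [⊗]  ⊢ p2, p2, p2, (p2⊥ ⊗ (p2⊥ ⊗ p2⊥))
      [Ax]  ⊢ p2, p2⊥
      [⊗]  ⊢ p2, p2, (p2⊥ ⊗ p2⊥)
        [Ax]  ⊢ p2, p2⊥
        [Ax]  ⊢ p2, p2⊥
    [Ax]  ⊢ p2, p2⊥
  [⊗]  ⊢ p2, p2, (p2⊥ ⊗ p2⊥)
    [Ax]  ⊢ p2, p2⊥
    [Ax]  ⊢ p2, p2⊥

Result: YES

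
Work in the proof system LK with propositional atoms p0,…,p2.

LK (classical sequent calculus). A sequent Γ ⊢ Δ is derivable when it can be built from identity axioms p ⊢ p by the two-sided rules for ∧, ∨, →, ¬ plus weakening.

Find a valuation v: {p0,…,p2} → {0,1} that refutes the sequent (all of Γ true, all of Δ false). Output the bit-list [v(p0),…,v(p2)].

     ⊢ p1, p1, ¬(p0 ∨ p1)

Enumerate valuations to refute Γ ⊢ Δ:
  v=000: Γ:[] Δ:[p1=F, p1=F, ¬(p0 ∨ p1)=T] refutes=False
  v=001: Γ:[] Δ:[p1=F, p1=F, ¬(p0 ∨ p1)=T] refutes=False
  v=010: Γ:[] Δ:[p1=T, p1=T, ¬(p0 ∨ p1)=F] refutes=False
  v=011: Γ:[] Δ:[p1=T, p1=T, ¬(p0 ∨ p1)=F] refutes=False
  v=100: Γ:[] Δ:[p1=F, p1=F, ¬(p0 ∨ p1)=F] refutes=True  ← countermodel

Result: [1, 0, 0]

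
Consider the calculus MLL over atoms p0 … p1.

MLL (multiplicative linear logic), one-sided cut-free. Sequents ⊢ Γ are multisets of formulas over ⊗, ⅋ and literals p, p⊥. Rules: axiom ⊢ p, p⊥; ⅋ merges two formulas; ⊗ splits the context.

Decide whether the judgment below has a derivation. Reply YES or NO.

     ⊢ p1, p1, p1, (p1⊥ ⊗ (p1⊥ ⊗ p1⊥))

Proof tree:
[⊗]  ⊢ p1, p1, p1, (p1⊥ ⊗ (p1⊥ ⊗ p1⊥))
  [Ax]  ⊢ p1, p1⊥
  [⊗]  ⊢ p1, p1, (p1⊥ ⊗ p1⊥)
    [Ax]  ⊢ p1, p1⊥
    [Ax]  ⊢ p1, p1⊥

Result: YES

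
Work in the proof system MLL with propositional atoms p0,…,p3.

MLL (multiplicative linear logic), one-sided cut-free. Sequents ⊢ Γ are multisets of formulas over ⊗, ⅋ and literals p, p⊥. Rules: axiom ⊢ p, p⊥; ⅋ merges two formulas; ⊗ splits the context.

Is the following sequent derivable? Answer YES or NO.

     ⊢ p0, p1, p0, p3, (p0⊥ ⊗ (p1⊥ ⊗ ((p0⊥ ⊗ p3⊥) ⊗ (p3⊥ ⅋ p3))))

Derivation trace:
[⊗]  ⊢ p0, p1, p0, p3, (p0⊥ ⊗ (p1⊥ ⊗ ((p0⊥ ⊗ p3⊥) ⊗ (p3⊥ ⅋ p3))))
  [Ax]  ⊢ p0, p0⊥
  [⊗]  ⊢ p1, p0, p3, (p1⊥ ⊗ ((p0⊥ ⊗ p3⊥) ⊗ (p3⊥ ⅋ p3)))
    [Ax]  ⊢ p1, p1⊥
    [⊗]  ⊢ p0, p3, ((p0⊥ ⊗ p3⊥) ⊗ (p3⊥ ⅋ p3))
      [⊗]  ⊢ p0, p3, (p0⊥ ⊗ p3⊥)
        [Ax]  ⊢ p0, p0⊥
        [Ax]  ⊢ p3, p3⊥
      [⅋]  ⊢ (p3⊥ ⅋ p3)
        [Ax]  ⊢ p3, p3⊥

Result: YES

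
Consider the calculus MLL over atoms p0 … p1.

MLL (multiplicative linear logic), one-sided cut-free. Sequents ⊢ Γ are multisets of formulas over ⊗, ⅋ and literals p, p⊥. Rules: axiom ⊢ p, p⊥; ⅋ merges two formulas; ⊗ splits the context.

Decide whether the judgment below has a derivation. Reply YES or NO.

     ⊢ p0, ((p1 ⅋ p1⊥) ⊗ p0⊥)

Derivation trace:
[⊗]  ⊢ p0, ((p1 ⅋ p1⊥) ⊗ p0⊥)
  [⅋]  ⊢ (p1 ⅋ p1⊥)
    [Ax]  ⊢ p1, p1⊥
  [Ax]  ⊢ p0, p0⊥

Result: YES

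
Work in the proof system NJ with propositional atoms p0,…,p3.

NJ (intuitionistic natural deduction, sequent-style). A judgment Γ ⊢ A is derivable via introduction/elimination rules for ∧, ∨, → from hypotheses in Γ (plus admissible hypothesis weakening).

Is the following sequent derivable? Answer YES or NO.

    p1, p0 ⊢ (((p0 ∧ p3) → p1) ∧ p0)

Derivation (root first):
[∧I] p1, p0 ⊢ (((p0 ∧ p3) → p1) ∧ p0)
  [→I] p1 ⊢ ((p0 ∧ p3) → p1)
    [Wk] p1, (p0 ∧ p3) ⊢ p1
      [Ax] p1 ⊢ p1
  [Ax] p0 ⊢ p0

Result: YES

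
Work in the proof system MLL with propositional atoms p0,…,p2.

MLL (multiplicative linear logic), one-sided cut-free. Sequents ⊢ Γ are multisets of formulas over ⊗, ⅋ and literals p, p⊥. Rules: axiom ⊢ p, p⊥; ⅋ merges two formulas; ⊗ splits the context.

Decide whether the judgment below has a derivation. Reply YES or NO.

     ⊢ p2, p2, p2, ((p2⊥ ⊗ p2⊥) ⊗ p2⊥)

Proof tree:
[⊗]  ⊢ p2, p2, p2, ((p2⊥ ⊗ p2⊥) ⊗ p2⊥)
  [⊗]  ⊢ p2, p2, (p2⊥ ⊗ p2⊥)
    [Ax]  ⊢ p2, p2⊥
    [Ax]  ⊢ p2, p2⊥
  [Ax]  ⊢ p2, p2⊥

Result: YES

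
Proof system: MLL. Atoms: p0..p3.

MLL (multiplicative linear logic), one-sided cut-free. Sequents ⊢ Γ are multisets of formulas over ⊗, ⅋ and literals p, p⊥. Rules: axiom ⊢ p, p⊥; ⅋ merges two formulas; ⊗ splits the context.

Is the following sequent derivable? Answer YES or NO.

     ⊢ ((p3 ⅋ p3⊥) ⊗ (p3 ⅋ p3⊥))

Derivation trace:
[⊗]  ⊢ ((p3 ⅋ p3⊥) ⊗ (p3 ⅋ p3⊥))
  [⅋]  ⊢ (p3 ⅋ p3⊥)
    [Ax]  ⊢ p3, p3⊥
  [⅋]  ⊢ (p3 ⅋ p3⊥)
    [Ax]  ⊢ p3, p3⊥

Result: YES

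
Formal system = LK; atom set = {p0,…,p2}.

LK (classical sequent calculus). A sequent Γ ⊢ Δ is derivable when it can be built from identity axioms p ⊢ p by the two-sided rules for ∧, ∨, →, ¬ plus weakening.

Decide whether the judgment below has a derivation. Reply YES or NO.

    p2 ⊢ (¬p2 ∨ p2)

Proof tree:
[∨R] p2 ⊢ (¬p2 ∨ p2)
  [WL] p2 ⊢ p2, ¬p2
    [¬R]  ⊢ p2, ¬p2
      [Ax] p2 ⊢ p2

Result: YES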